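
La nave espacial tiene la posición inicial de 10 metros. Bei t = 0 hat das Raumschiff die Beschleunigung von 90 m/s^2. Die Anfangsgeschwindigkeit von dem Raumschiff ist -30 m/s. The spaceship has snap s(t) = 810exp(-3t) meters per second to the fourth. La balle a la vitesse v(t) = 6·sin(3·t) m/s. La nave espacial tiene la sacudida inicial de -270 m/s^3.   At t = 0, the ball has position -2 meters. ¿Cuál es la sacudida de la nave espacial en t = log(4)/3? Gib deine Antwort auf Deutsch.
Wir müssen unsere Gleichung für den Snap s(t) = 810·exp(-3·t) 1-mal integrieren. Das Integral von dem Snap, mit j(0) = -270, ergibt den Ruck: j(t) = -270·exp(-3·t). Wir haben den Ruck j(t) = -270·exp(-3·t). Durch Einsetzen von t = log(4)/3: j(log(4)/3) = -135/2.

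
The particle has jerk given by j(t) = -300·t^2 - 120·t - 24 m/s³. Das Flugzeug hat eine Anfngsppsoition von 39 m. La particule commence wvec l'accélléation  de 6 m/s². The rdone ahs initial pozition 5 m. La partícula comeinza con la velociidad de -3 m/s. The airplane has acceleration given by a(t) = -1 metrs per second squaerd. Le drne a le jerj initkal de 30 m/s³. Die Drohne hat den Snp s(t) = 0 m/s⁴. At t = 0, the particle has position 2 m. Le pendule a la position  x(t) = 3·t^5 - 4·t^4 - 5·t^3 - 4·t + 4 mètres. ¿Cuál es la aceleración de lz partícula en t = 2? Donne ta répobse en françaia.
Nous devons intégrer notre équation du jerk j(t) = -300·t^2 - 120·t - 24 1 fois. L'intégrale du jerk, avec a(0) = 6, donne l'accélération: a(t) = -100·t^3 - 60·t^2 - 24·t + 6. Nous avons l'accélération a(t) = -100·t^3 - 60·t^2 - 24·t + 6. En substituant t = 2: a(2) = -1082.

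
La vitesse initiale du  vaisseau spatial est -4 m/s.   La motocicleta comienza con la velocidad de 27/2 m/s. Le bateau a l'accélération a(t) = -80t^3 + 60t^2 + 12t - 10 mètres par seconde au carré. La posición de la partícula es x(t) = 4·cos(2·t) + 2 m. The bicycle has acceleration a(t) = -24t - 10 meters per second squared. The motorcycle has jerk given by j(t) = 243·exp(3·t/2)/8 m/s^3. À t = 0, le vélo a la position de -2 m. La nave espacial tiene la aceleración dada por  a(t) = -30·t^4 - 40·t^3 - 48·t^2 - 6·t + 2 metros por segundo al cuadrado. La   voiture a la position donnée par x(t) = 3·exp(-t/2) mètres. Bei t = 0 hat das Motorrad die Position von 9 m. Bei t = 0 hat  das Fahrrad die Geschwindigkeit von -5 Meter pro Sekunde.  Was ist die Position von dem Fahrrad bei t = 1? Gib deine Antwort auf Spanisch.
Partiendo de la aceleración a(t) = -24·t - 10, tomamos 2 integrales. La antiderivada de la aceleración, con v(0) = -5, da la velocidad: v(t) = -12·t^2 - 10·t - 5. Tomando ∫v(t)dt y aplicando x(0) = -2, encontramos x(t) = -4·t^3 - 5·t^2 - 5·t - 2. Tenemos la posición x(t) = -4·t^3 - 5·t^2 - 5·t - 2. Sustituyendo t = 1: x(1) = -16.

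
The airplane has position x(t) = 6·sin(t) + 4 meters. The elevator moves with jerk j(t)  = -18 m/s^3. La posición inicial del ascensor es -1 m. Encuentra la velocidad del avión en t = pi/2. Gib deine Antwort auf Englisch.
To solve this, we need to take 1 derivative of our position equation x(t) = 6·sin(t) + 4. The derivative of position gives velocity: v(t) = 6·cos(t). Using v(t) = 6·cos(t) and substituting t = pi/2, we find v = 0.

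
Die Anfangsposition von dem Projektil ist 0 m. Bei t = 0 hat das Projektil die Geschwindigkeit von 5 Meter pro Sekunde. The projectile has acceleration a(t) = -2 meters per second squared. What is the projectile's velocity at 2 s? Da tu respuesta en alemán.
Um dies zu lösen, müssen wir 1 Integral unserer Gleichung für die Beschleunigung a(t) = -2 finden. Die Stammfunktion von der Beschleunigung ist die Geschwindigkeit. Mit v(0) = 5 erhalten wir v(t) = 5 - 2·t. Aus der Gleichung für die Geschwindigkeit v(t) = 5 - 2·t, setzen wir t = 2 ein und erhalten v = 1.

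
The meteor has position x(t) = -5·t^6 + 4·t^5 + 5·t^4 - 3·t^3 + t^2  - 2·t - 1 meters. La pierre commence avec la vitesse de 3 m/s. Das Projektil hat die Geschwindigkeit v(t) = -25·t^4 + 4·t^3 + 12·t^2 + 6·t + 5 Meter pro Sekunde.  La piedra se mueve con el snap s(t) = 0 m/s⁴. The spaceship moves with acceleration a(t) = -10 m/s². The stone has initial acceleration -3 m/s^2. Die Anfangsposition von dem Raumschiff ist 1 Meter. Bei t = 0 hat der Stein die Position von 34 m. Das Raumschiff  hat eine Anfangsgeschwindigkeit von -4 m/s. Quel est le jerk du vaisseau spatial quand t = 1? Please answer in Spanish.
Para resolver esto, necesitamos tomar 1 derivada de nuestra ecuación de la aceleración a(t) = -10. Tomando d/dt de a(t), encontramos j(t) = 0. Usando j(t) = 0 y sustituyendo t = 1, encontramos j = 0.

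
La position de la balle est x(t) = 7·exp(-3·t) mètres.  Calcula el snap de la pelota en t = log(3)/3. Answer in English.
To solve this, we need to take 4 derivatives of our position equation x(t) = 7·exp(-3·t). Differentiating position, we get velocity: v(t) = -21·exp(-3·t). Taking d/dt of v(t), we find a(t) = 63·exp(-3·t). The derivative of acceleration gives jerk: j(t) = -189·exp(-3·t). Taking d/dt of j(t), we find s(t) = 567·exp(-3·t). We have snap s(t) = 567·exp(-3·t). Substituting t = log(3)/3: s(log(3)/3) = 189.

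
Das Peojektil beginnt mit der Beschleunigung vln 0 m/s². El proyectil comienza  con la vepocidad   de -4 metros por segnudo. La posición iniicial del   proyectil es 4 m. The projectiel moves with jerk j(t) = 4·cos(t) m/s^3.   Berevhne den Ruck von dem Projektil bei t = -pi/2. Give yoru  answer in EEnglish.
From the given jerk equation j(t) = 4·cos(t), we substitute t = -pi/2 to get j = 0.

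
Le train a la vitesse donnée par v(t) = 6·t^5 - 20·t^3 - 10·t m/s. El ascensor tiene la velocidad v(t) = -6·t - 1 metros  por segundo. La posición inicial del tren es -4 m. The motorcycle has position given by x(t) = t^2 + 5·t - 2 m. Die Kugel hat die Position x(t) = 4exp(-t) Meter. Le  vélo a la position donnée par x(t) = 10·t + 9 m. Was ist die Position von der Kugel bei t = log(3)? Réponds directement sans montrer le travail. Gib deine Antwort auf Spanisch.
La posición en t = log(3) es x = 4/3.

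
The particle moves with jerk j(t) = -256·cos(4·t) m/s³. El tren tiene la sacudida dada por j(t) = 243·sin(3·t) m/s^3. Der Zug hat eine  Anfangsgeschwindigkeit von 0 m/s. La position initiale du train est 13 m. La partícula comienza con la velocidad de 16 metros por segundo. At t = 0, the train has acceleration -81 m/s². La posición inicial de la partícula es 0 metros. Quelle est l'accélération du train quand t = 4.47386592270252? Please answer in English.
We need to integrate our jerk equation j(t) = 243·sin(3·t) 1 time. Finding the antiderivative of j(t) and using a(0) = -81: a(t) = -81·cos(3·t). We have acceleration a(t) = -81·cos(3·t). Substituting t = 4.47386592270252: a(4.47386592270252) = -53.1398142250540.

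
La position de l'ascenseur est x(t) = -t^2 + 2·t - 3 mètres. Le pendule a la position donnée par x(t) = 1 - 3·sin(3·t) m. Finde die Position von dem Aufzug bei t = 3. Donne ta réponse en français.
De l'équation de la position x(t) = -t^2 + 2·t - 3, nous substituons t = 3 pour obtenir x = -6.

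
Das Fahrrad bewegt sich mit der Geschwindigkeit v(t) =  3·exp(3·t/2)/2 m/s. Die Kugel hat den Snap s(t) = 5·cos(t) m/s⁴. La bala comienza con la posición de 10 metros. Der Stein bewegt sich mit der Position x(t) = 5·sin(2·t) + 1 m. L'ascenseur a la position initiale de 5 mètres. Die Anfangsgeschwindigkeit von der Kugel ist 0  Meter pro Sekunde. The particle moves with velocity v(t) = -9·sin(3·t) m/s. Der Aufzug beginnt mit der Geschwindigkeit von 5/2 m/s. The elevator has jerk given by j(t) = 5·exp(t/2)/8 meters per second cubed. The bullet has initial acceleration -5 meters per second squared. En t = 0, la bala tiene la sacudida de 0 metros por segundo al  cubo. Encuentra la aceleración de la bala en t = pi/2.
Necesitamos integrar nuestra ecuación del snap s(t) = 5·cos(t) 2 veces. Integrando el snap y usando la condición inicial j(0) = 0, obtenemos j(t) = 5·sin(t). Integrando la sacudida y usando la condición inicial a(0) = -5, obtenemos a(t) = -5·cos(t). Tenemos la aceleración a(t) = -5·cos(t). Sustituyendo t = pi/2: a(pi/2) = 0.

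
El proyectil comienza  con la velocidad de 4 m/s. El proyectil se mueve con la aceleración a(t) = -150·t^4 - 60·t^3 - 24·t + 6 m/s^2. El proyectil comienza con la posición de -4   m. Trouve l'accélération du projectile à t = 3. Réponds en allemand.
Wir haben die Beschleunigung a(t) = -150·t^4 - 60·t^3 - 24·t + 6. Durch Einsetzen von t = 3: a(3) = -13836.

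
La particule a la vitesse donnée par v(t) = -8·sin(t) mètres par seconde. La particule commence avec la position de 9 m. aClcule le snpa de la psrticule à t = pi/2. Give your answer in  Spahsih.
Debemos derivar nuestra ecuación de la velocidad v(t) = -8·sin(t) 3 veces. Derivando la velocidad, obtenemos la aceleración: a(t) = -8·cos(t). La derivada de la aceleración da la sacudida: j(t) = 8·sin(t). Tomando d/dt de j(t), encontramos s(t) = 8·cos(t). Tenemos el snap s(t) = 8·cos(t). Sustituyendo t = pi/2: s(pi/2) = 0.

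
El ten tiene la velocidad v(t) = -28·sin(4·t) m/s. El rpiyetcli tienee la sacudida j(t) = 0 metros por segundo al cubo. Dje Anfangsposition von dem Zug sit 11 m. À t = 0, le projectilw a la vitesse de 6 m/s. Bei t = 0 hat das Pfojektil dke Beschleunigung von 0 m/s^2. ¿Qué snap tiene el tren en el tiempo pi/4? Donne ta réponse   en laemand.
Ausgehend von der Geschwindigkeit v(t) = -28·sin(4·t), nehmen wir 3 Ableitungen. Durch Ableiten von der Geschwindigkeit erhalten wir die Beschleunigung: a(t) = -112·cos(4·t). Durch Ableiten von der Beschleunigung erhalten wir den Ruck: j(t) = 448·sin(4·t). Mit d/dt von j(t) finden wir s(t) = 1792·cos(4·t). Wir haben den Snap s(t) = 1792·cos(4·t). Durch Einsetzen von t = pi/4: s(pi/4) = -1792.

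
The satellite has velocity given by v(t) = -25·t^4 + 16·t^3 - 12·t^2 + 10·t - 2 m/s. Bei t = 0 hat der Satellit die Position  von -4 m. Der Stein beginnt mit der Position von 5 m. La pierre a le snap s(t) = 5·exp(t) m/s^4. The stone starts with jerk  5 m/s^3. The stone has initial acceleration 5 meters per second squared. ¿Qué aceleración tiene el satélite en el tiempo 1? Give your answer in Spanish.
Partiendo de la velocidad v(t) = -25·t^4 + 16·t^3 - 12·t^2 + 10·t - 2, tomamos 1 derivada. Derivando la velocidad, obtenemos la aceleración: a(t) = -100·t^3 + 48·t^2 - 24·t + 10. Tenemos la aceleración a(t) = -100·t^3 + 48·t^2 - 24·t + 10. Sustituyendo t = 1: a(1) = -66.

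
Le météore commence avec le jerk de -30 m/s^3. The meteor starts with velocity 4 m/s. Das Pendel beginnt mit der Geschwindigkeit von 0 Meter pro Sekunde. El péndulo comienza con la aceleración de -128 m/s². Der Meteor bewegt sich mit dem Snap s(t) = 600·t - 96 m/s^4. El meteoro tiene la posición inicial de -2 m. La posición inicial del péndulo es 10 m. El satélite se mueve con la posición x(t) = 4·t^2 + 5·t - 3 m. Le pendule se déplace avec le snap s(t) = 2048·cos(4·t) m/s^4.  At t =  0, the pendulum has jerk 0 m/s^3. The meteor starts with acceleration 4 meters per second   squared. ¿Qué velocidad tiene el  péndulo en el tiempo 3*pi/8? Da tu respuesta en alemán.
Wir müssen unsere Gleichung für den Snap s(t) = 2048·cos(4·t) 3-mal integrieren. Mit ∫s(t)dt und Anwendung von j(0) = 0, finden wir j(t) = 512·sin(4·t). Mit ∫j(t)dt und Anwendung von a(0) = -128, finden wir a(t) = -128·cos(4·t). Durch Integration von der Beschleunigung und Verwendung der Anfangsbedingung v(0) = 0, erhalten wir v(t) = -32·sin(4·t). Wir haben die Geschwindigkeit v(t) = -32·sin(4·t). Durch Einsetzen von t = 3*pi/8: v(3*pi/8) = 32.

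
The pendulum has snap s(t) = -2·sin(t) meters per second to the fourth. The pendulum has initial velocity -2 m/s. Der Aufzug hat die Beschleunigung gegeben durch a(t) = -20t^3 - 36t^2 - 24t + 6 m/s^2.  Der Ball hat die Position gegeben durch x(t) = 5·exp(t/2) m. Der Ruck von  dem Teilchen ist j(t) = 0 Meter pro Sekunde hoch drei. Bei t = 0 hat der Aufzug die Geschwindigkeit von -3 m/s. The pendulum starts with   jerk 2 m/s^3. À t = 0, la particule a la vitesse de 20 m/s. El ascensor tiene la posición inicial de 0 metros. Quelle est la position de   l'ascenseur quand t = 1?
Nous devons intégrer notre équation de l'accélération a(t) = -20·t^3 - 36·t^2 - 24·t + 6 2 fois. En prenant ∫a(t)dt et en appliquant v(0) = -3, nous trouvons v(t) = -5·t^4 - 12·t^3 - 12·t^2 + 6·t - 3. La primitive de la vitesse est la position. En utilisant x(0) = 0, nous obtenons x(t) = -t^5 - 3·t^4 - 4·t^3 + 3·t^2 - 3·t. Nous avons la position x(t) = -t^5 - 3·t^4 - 4·t^3 + 3·t^2 - 3·t. En substituant t = 1: x(1) = -8.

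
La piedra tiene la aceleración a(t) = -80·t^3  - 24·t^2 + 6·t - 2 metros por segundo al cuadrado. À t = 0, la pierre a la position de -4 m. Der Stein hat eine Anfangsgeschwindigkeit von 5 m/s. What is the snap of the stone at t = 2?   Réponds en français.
Nous devons dériver notre équation de l'accélération a(t) = -80·t^3 - 24·t^2 + 6·t - 2 2 fois. En prenant d/dt de a(t), nous trouvons j(t) = -240·t^2 - 48·t + 6. En prenant d/dt de j(t), nous trouvons s(t) = -480·t - 48. De l'équation du snap s(t) = -480·t - 48, nous substituons t = 2 pour obtenir s = -1008.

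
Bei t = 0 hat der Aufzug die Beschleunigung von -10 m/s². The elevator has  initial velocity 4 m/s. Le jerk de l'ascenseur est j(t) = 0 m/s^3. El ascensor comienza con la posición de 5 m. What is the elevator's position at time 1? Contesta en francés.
Pour résoudre ceci, nous devons prendre 3 intégrales de notre équation du jerk j(t) = 0. En prenant ∫j(t)dt et en appliquant a(0) = -10, nous trouvons a(t) = -10. L'intégrale de l'accélération est la vitesse. En utilisant v(0) = 4, nous obtenons v(t) = 4 - 10·t. L'intégrale de la vitesse, avec x(0) = 5, donne la position: x(t) = -5·t^2 + 4·t + 5. Nous avons la position x(t) = -5·t^2 + 4·t + 5. En substituant t = 1: x(1) = 4.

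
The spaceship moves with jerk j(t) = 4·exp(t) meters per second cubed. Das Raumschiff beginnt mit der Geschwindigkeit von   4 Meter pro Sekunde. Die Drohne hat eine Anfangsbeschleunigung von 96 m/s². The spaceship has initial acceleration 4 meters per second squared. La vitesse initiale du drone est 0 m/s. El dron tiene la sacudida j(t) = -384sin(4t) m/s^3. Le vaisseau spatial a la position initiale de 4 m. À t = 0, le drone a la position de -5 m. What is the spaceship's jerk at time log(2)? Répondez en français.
Nous avons le jerk j(t) = 4·exp(t). En substituant t = log(2): j(log(2)) = 8.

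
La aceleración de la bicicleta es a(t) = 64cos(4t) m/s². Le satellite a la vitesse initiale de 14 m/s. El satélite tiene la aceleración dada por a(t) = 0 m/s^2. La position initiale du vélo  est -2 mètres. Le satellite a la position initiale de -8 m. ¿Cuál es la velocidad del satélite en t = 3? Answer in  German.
Um dies zu lösen, müssen wir 1 Stammfunktion unserer Gleichung für die Beschleunigung a(t) = 0 finden. Mit ∫a(t)dt und Anwendung von v(0) = 14, finden wir v(t) = 14. Mit v(t) = 14 und Einsetzen von t = 3, finden wir v = 14.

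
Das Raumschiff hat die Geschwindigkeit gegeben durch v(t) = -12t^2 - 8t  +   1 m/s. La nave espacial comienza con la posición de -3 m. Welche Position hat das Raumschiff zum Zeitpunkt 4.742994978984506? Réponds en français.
Nous devons trouver l'intégrale de notre équation de la vitesse v(t) = -12·t^2 - 8·t + 1 1 fois. La primitive de la vitesse, avec x(0) = -3, donne la position: x(t) = -4·t^3 - 4·t^2 + t - 3. De l'équation de la position x(t) = -4·t^3 - 4·t^2 + t - 3, nous substituons t = 4.742994978984506 pour obtenir x = -515.034696697012.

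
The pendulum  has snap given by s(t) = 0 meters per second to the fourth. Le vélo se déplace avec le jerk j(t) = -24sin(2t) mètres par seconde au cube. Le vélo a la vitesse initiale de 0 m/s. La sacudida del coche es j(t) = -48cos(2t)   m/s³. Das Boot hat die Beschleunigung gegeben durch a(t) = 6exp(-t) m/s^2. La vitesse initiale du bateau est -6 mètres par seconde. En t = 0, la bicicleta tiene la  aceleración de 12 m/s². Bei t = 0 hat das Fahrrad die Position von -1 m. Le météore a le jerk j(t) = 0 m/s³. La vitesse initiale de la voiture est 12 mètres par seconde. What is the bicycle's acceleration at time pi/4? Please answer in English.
To find the answer, we compute 1 integral of j(t) = -24·sin(2·t). Taking ∫j(t)dt and applying a(0) = 12, we find a(t) = 12·cos(2·t). We have acceleration a(t) = 12·cos(2·t). Substituting t = pi/4: a(pi/4) = 0.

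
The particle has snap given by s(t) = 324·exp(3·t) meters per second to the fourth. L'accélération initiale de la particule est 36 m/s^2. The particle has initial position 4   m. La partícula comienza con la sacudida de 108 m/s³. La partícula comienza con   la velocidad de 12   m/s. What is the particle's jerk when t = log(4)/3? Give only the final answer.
The answer is 432.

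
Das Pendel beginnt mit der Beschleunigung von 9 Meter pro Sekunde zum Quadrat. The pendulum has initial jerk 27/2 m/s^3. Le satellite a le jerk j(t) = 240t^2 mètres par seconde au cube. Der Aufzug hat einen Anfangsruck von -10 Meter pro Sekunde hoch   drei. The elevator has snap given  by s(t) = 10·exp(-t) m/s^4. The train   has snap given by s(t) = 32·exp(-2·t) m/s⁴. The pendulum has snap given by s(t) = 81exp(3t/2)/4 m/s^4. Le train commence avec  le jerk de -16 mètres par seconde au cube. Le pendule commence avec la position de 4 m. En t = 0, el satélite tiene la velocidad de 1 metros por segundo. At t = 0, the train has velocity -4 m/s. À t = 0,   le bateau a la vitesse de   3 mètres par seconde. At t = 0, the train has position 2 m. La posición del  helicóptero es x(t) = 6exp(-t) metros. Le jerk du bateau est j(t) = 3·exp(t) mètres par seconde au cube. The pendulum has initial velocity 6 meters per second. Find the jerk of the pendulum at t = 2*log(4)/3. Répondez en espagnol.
Debemos encontrar la integral de nuestra ecuación del snap s(t) = 81·exp(3·t/2)/4 1 vez. Integrando el snap y usando la condición inicial j(0) = 27/2, obtenemos j(t) = 27·exp(3·t/2)/2. Tenemos la sacudida j(t) = 27·exp(3·t/2)/2. Sustituyendo t = 2*log(4)/3: j(2*log(4)/3) = 54.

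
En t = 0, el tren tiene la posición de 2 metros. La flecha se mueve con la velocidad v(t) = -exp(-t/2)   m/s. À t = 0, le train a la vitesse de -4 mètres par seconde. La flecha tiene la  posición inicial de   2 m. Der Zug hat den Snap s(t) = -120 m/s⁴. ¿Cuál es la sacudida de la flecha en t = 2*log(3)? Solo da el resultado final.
La respuesta es -1/12.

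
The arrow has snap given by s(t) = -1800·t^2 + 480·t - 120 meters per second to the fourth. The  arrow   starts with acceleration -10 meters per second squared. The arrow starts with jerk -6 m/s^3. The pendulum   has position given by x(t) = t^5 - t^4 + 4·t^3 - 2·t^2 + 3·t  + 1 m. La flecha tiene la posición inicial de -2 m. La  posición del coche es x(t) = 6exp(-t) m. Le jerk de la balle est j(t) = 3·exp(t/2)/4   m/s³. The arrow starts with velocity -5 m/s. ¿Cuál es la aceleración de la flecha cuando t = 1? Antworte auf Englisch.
To find the answer, we compute 2 integrals of s(t) = -1800·t^2 + 480·t - 120. Integrating snap and using the initial condition j(0) = -6, we get j(t) = -600·t^3 + 240·t^2 - 120·t - 6. Finding the antiderivative of j(t) and using a(0) = -10: a(t) = -150·t^4 + 80·t^3 - 60·t^2 - 6·t - 10. Using a(t) = -150·t^4 + 80·t^3 - 60·t^2 - 6·t - 10 and substituting t = 1, we find a = -146.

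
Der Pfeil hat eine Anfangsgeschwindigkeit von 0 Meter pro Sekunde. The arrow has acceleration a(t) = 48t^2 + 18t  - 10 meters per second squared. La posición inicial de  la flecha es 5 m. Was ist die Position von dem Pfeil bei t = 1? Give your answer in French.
Pour résoudre ceci, nous devons prendre 2 primitives de notre équation de l'accélération a(t) = 48·t^2 + 18·t - 10. L'intégrale de l'accélération, avec v(0) = 0, donne la vitesse: v(t) = t·(16·t^2 + 9·t - 10). En prenant ∫v(t)dt et en appliquant x(0) = 5, nous trouvons x(t) = 4·t^4 + 3·t^3 - 5·t^2 + 5. En utilisant x(t) = 4·t^4 + 3·t^3 - 5·t^2 + 5 et en substituant t = 1, nous trouvons x = 7.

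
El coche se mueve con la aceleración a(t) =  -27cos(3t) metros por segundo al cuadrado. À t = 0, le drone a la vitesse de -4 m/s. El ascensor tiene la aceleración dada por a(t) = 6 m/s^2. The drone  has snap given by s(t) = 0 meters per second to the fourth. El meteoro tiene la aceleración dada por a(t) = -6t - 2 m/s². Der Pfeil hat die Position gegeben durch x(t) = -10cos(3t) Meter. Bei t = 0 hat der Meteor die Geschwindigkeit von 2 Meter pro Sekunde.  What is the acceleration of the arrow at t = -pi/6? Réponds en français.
Nous devons dériver notre équation de la position x(t) = -10·cos(3·t) 2 fois. La dérivée de la position donne la vitesse: v(t) = 30·sin(3·t). En prenant d/dt de v(t), nous trouvons a(t) = 90·cos(3·t). Nous avons l'accélération a(t) = 90·cos(3·t). En substituant t = -pi/6: a(-pi/6) = 0.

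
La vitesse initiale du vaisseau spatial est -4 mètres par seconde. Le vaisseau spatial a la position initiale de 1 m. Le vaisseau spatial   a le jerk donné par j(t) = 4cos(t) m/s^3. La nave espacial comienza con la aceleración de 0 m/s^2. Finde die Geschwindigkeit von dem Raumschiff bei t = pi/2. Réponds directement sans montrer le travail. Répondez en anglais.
v(pi/2) = 0.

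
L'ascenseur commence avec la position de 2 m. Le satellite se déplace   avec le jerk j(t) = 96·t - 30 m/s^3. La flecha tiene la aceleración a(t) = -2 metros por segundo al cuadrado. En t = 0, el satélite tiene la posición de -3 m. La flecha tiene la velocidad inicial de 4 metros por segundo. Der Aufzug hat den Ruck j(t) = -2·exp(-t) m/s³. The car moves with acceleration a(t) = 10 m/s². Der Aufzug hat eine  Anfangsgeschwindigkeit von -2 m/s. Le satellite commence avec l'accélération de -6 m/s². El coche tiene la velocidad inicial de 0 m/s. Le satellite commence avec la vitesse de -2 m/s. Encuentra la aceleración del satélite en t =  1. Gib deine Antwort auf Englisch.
We need to integrate our jerk equation j(t) = 96·t - 30 1 time. The antiderivative of jerk is acceleration. Using a(0) = -6, we get a(t) = 48·t^2 - 30·t - 6. Using a(t) = 48·t^2 - 30·t - 6 and substituting t = 1, we find a = 12.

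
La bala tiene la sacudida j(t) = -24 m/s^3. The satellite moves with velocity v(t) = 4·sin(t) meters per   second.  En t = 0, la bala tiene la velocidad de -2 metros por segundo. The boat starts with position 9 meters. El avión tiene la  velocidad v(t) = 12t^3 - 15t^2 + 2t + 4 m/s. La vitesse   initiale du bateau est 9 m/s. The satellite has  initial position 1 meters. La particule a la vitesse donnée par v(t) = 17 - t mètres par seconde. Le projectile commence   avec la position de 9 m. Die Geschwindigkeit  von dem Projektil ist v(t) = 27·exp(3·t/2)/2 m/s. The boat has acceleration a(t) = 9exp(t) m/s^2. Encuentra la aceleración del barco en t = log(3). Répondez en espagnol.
Usando a(t) = 9·exp(t) y sustituyendo t = log(3), encontramos a = 27.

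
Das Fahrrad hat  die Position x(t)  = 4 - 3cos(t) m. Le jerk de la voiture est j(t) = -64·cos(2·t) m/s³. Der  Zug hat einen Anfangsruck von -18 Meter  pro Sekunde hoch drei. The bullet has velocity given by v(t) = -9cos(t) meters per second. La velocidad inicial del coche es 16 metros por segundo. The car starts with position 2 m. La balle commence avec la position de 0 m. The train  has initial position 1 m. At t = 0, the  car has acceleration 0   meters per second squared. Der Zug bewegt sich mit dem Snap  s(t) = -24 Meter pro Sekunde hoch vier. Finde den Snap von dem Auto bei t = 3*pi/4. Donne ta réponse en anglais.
Starting from jerk j(t) = -64·cos(2·t), we take 1 derivative. Differentiating jerk, we get snap: s(t) = 128·sin(2·t). We have snap s(t) = 128·sin(2·t). Substituting t = 3*pi/4: s(3*pi/4) = -128.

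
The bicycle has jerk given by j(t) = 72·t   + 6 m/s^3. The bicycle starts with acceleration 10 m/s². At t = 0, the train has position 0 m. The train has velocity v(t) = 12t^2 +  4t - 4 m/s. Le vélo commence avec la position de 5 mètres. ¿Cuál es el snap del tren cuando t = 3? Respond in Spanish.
Partiendo de la velocidad v(t) = 12·t^2 + 4·t - 4, tomamos 3 derivadas. La derivada de la velocidad da la aceleración: a(t) = 24·t + 4. Tomando d/dt de a(t), encontramos j(t) = 24. Tomando d/dt de j(t), encontramos s(t) = 0. De la ecuación del snap s(t) = 0, sustituimos t = 3 para obtener s = 0.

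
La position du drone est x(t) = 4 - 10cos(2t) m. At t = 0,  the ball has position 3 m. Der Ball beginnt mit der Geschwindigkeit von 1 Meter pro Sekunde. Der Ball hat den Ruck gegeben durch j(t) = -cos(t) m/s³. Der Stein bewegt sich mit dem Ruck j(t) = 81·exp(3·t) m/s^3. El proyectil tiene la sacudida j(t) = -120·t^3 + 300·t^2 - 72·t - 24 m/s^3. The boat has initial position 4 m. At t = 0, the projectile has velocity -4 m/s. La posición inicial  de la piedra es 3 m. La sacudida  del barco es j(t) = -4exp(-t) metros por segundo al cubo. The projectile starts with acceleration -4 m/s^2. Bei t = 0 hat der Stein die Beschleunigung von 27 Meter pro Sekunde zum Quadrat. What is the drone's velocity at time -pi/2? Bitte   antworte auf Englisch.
To solve this, we need to take 1 derivative of our position equation x(t) = 4 - 10·cos(2·t). The derivative of position gives velocity: v(t) = 20·sin(2·t). From the given velocity equation v(t) = 20·sin(2·t), we substitute t = -pi/2 to get v = 0.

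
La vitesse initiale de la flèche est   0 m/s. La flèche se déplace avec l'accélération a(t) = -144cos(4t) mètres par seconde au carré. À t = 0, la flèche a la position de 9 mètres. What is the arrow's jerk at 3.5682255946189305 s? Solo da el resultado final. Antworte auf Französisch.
j(3.5682255946189305) = 570.701998369266.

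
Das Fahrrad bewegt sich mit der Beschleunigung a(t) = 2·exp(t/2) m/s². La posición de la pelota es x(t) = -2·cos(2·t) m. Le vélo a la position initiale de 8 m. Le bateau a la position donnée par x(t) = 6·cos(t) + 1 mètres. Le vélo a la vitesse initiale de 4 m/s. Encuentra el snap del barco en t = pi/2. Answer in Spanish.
Para resolver esto, necesitamos tomar 4 derivadas de nuestra ecuación de la posición x(t) = 6·cos(t) + 1. La derivada de la posición da la velocidad: v(t) = -6·sin(t). Tomando d/dt de v(t), encontramos a(t) = -6·cos(t). La derivada de la aceleración da la sacudida: j(t) = 6·sin(t). Tomando d/dt de j(t), encontramos s(t) = 6·cos(t). De la ecuación del snap s(t) = 6·cos(t), sustituimos t = pi/2 para obtener s = 0.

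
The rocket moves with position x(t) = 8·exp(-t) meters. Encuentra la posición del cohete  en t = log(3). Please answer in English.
Using x(t) = 8·exp(-t) and substituting t = log(3), we find x = 8/3.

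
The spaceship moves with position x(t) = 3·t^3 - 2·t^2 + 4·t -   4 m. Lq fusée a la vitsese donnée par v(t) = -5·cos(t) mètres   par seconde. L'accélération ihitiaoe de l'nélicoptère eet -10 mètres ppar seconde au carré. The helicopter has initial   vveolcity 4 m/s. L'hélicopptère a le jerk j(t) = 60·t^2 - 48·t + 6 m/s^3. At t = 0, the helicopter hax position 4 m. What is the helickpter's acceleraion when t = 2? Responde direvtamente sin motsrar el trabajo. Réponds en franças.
À t = 2, a = 66.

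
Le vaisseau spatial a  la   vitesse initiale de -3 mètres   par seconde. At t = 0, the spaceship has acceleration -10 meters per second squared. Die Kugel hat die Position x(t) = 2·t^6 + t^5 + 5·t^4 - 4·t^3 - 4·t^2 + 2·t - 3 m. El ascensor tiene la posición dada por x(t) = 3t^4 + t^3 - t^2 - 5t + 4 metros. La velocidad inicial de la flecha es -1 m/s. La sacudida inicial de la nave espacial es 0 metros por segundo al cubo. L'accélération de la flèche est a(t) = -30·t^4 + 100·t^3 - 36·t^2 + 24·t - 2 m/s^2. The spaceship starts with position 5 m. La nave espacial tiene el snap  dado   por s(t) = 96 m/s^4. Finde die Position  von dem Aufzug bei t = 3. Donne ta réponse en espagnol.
Tenemos la posición x(t) = 3·t^4 + t^3 - t^2 - 5·t + 4. Sustituyendo t = 3: x(3) = 250.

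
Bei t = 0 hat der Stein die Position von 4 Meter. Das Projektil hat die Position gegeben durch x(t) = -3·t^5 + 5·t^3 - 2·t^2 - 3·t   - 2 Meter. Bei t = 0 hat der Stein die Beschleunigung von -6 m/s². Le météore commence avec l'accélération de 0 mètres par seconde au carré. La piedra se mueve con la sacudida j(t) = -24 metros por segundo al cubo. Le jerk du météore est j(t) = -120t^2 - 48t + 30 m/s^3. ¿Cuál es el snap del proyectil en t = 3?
Debemos derivar nuestra ecuación de la posición x(t) = -3·t^5 + 5·t^3 - 2·t^2 - 3·t - 2 4 veces. Derivando la posición, obtenemos la velocidad: v(t) = -15·t^4 + 15·t^2 - 4·t - 3. Tomando d/dt de v(t), encontramos a(t) = -60·t^3 + 30·t - 4. Tomando d/dt de a(t), encontramos j(t) = 30 - 180·t^2. Derivando la sacudida, obtenemos el snap: s(t) = -360·t. De la ecuación del snap s(t) = -360·t, sustituimos t = 3 para obtener s = -1080.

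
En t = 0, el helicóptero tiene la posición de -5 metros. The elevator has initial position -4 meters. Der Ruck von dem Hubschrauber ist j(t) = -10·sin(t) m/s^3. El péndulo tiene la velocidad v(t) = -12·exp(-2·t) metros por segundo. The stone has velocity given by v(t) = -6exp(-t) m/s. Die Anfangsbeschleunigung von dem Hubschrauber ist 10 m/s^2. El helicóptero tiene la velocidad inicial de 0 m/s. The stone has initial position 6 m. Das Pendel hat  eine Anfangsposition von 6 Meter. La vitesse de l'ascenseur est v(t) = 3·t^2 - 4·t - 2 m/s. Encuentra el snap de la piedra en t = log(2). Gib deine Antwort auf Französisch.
En partant de la vitesse v(t) = -6·exp(-t), nous prenons 3 dérivées. En prenant d/dt de v(t), nous trouvons a(t) = 6·exp(-t). En prenant d/dt de a(t), nous trouvons j(t) = -6·exp(-t). En dérivant le jerk, nous obtenons le snap: s(t) = 6·exp(-t). Nous avons le snap s(t) = 6·exp(-t). En substituant t = log(2): s(log(2)) = 3.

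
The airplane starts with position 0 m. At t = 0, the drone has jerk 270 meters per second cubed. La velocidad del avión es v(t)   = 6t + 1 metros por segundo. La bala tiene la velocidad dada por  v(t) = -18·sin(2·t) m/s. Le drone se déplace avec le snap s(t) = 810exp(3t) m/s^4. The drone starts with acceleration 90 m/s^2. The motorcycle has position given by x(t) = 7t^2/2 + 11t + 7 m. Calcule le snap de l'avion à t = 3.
Nous devons dériver notre équation de la vitesse v(t) = 6·t + 1 3 fois. En prenant d/dt de v(t), nous trouvons a(t) = 6. En dérivant l'accélération, nous obtenons le jerk: j(t) = 0. En dérivant le jerk, nous obtenons le snap: s(t) = 0. De l'équation du snap s(t) = 0, nous substituons t = 3 pour obtenir s = 0.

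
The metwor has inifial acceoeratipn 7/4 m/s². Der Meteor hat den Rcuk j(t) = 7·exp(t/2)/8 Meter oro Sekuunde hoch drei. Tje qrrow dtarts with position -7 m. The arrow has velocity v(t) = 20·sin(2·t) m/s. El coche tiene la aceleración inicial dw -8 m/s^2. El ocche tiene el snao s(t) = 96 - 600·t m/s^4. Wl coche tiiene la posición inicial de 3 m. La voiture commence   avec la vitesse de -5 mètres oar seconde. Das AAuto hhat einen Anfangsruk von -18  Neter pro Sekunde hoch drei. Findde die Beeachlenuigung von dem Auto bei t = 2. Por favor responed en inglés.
To solve this, we need to take 2 antiderivatives of our snap equation s(t) = 96 - 600·t. Finding the antiderivative of s(t) and using j(0) = -18: j(t) = -300·t^2 + 96·t - 18. Integrating jerk and using the initial condition a(0) = -8, we get a(t) = -100·t^3 + 48·t^2 - 18·t - 8. Using a(t) = -100·t^3 + 48·t^2 - 18·t - 8 and substituting t = 2, we find a = -652.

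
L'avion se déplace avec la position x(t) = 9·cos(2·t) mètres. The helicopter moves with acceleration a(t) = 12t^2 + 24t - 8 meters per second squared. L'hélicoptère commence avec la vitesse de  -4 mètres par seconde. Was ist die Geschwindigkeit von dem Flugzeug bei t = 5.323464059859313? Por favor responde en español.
Partiendo de la posición x(t) = 9·cos(2·t), tomamos 1 derivada. La derivada de la posición da la velocidad: v(t) = -18·sin(2·t). Tenemos la velocidad v(t) = -18·sin(2·t). Sustituyendo t = 5.323464059859313: v(5.323464059859313) = 16.9170494024349.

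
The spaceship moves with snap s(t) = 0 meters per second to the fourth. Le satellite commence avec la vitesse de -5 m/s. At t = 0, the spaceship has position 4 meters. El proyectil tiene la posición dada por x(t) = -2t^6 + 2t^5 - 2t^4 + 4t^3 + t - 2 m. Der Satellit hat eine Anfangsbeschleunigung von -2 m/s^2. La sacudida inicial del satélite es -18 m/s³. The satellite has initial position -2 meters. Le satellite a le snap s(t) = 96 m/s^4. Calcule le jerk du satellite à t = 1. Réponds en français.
Nous devons trouver la primitive de notre équation du snap s(t) = 96 1 fois. En intégrant le snap et en utilisant la condition initiale j(0) = -18, nous obtenons j(t) = 96·t - 18. Nous avons le jerk j(t) = 96·t - 18. En substituant t = 1: j(1) = 78.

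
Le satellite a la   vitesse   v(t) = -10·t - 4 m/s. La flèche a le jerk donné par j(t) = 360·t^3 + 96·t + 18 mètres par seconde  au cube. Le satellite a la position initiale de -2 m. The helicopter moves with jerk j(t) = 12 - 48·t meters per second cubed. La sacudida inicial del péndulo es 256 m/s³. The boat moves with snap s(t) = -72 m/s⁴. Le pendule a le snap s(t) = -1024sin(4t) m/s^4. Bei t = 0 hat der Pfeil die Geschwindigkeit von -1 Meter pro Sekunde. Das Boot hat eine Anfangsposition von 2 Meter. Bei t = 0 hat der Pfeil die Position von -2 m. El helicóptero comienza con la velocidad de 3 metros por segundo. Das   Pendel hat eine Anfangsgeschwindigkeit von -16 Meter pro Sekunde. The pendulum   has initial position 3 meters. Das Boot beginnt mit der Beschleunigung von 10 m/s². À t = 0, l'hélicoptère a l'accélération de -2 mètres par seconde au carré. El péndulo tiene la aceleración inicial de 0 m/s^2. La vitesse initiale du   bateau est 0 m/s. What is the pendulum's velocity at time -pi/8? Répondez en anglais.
Starting from snap s(t) = -1024·sin(4·t), we take 3 integrals. Finding the integral of s(t) and using j(0) = 256: j(t) = 256·cos(4·t). Integrating jerk and using the initial condition a(0) = 0, we get a(t) = 64·sin(4·t). Integrating acceleration and using the initial condition v(0) = -16, we get v(t) = -16·cos(4·t). Using v(t) = -16·cos(4·t) and substituting t = -pi/8, we find v = 0.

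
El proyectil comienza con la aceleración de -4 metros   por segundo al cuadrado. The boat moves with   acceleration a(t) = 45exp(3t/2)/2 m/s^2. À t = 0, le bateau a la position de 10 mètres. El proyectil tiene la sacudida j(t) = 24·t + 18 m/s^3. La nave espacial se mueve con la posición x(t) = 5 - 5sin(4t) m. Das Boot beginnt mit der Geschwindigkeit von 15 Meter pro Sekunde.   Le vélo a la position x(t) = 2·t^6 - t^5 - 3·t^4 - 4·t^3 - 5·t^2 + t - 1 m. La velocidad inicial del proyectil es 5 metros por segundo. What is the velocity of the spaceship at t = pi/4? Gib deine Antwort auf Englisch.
Starting from position x(t) = 5 - 5·sin(4·t), we take 1 derivative. Taking d/dt of x(t), we find v(t) = -20·cos(4·t). We have velocity v(t) = -20·cos(4·t). Substituting t = pi/4: v(pi/4) = 20.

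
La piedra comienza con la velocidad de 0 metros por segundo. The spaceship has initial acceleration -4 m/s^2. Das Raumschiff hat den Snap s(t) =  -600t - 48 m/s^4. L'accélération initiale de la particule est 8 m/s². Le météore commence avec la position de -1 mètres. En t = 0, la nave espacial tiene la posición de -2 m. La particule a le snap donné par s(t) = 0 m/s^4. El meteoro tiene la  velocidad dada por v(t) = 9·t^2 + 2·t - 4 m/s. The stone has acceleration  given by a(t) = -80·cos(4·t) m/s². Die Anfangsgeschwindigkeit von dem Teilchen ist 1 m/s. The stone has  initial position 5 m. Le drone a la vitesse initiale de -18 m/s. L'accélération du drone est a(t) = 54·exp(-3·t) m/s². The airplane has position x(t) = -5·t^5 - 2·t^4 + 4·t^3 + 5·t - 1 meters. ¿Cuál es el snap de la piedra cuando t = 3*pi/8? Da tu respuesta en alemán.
Um dies zu lösen, müssen wir 2 Ableitungen unserer Gleichung für die Beschleunigung a(t) = -80·cos(4·t) nehmen. Die Ableitung von der Beschleunigung ergibt den Ruck: j(t) = 320·sin(4·t). Durch Ableiten von dem Ruck erhalten wir den Snap: s(t) = 1280·cos(4·t). Wir haben den Snap s(t) = 1280·cos(4·t). Durch Einsetzen von t = 3*pi/8: s(3*pi/8) = 0.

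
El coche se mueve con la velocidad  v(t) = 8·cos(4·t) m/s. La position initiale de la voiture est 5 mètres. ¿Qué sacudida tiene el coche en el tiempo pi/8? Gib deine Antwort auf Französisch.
En partant de la vitesse v(t) = 8·cos(4·t), nous prenons 2 dérivées. En prenant d/dt de v(t), nous trouvons a(t) = -32·sin(4·t). En dérivant l'accélération, nous obtenons le jerk: j(t) = -128·cos(4·t). De l'équation du jerk j(t) = -128·cos(4·t), nous substituons t = pi/8 pour obtenir j = 0.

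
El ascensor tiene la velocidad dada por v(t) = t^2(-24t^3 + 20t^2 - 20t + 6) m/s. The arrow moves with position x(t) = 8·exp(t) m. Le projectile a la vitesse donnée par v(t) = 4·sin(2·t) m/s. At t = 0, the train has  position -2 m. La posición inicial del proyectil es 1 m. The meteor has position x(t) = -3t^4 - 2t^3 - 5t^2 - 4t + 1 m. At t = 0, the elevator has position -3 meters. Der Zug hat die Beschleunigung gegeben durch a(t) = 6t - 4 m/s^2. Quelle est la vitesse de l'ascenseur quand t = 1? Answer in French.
De l'équation de la vitesse v(t) = t^2·(-24·t^3 + 20·t^2 - 20·t + 6), nous substituons t = 1 pour obtenir v = -18.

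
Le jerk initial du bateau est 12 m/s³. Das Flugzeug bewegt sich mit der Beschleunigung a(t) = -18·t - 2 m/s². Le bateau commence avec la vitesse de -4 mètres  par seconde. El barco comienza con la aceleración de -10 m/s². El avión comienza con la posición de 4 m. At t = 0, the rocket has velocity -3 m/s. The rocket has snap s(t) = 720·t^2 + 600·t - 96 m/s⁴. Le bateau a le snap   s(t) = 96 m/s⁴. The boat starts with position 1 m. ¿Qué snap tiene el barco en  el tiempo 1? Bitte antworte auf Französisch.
Nous avons le snap s(t) = 96. En substituant t = 1: s(1) = 96.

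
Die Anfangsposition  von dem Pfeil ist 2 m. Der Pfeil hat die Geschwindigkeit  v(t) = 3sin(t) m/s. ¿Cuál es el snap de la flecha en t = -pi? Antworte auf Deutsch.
Ausgehend von der Geschwindigkeit v(t) = 3·sin(t), nehmen wir 3 Ableitungen. Mit d/dt von v(t) finden wir a(t) = 3·cos(t). Die Ableitung von der Beschleunigung ergibt den Ruck: j(t) = -3·sin(t). Mit d/dt von j(t) finden wir s(t) = -3·cos(t). Aus der Gleichung für den Snap s(t) = -3·cos(t), setzen wir t = -pi ein und erhalten s = 3.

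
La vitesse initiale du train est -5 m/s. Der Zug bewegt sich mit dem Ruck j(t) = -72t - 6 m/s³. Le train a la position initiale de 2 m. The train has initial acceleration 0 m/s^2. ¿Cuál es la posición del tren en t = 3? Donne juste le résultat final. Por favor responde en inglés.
The answer is -283.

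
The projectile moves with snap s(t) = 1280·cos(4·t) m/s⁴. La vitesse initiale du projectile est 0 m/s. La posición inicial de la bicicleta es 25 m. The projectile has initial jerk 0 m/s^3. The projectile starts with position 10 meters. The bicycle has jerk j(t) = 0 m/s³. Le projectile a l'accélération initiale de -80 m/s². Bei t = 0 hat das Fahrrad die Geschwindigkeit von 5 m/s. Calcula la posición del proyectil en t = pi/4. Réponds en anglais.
To find the answer, we compute 4 antiderivatives of s(t) = 1280·cos(4·t). The integral of snap, with j(0) = 0, gives jerk: j(t) = 320·sin(4·t). The antiderivative of jerk is acceleration. Using a(0) = -80, we get a(t) = -80·cos(4·t). Taking ∫a(t)dt and applying v(0) = 0, we find v(t) = -20·sin(4·t). Integrating velocity and using the initial condition x(0) = 10, we get x(t) = 5·cos(4·t) + 5. From the given position equation x(t) = 5·cos(4·t) + 5, we substitute t = pi/4 to get x = 0.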